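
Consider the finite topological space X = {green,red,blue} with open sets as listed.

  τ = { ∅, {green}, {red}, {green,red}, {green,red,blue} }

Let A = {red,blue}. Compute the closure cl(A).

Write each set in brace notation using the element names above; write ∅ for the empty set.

cl via duality: int({green}) = {green}, so X∖{green} = {red,blue}

{red,blue}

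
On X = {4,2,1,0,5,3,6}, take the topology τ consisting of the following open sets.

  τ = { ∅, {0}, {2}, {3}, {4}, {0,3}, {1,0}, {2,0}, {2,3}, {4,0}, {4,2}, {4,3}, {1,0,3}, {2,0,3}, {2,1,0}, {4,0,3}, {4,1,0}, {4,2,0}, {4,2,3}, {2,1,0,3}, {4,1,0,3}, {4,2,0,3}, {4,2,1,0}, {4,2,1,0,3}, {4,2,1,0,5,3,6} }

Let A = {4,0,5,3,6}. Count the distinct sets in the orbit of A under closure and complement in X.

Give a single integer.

8

X∖A={2,1}, int(X∖A)={2}, hence cl(A)={4,1,0,5,3,6}
Orbit (k=closure, c=complement):
  1. A     = {4,0,5,3,6}
  2. kA    = {4,1,0,5,3,6}
  3. cA    = {2,1}
  4. ckA   = {2}
  5. kcA   = {2,1,5,6}
  6. kckA  = {2,5,6}
  7. ckcA  = {4,0,3}
  8. ckckA = {4,1,0,3}
(closed under both — stop)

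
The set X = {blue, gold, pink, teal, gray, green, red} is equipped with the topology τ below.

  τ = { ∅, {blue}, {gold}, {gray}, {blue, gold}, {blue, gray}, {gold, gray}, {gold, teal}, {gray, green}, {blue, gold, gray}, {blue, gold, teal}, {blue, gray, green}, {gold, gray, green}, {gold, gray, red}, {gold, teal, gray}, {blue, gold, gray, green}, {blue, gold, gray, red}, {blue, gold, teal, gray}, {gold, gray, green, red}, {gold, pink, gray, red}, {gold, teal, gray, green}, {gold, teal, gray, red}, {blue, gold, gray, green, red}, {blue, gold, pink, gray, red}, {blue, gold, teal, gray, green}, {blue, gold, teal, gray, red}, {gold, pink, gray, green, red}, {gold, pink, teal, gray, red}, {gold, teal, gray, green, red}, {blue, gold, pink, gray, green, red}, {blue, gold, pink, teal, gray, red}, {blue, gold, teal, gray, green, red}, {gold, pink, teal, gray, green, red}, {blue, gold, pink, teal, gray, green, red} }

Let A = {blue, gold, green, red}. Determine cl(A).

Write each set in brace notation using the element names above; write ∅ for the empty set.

{blue, gold, pink, teal, green, red}

cl via duality: int({pink, teal, gray}) = {gray}, so X∖{gray} = {blue, gold, pink, teal, green, red}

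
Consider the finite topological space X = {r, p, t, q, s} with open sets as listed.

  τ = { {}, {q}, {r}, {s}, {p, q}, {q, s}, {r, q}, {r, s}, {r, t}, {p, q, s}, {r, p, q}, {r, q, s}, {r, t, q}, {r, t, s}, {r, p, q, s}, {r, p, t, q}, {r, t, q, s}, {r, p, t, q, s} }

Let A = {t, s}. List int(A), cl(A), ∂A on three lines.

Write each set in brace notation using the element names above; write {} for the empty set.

interior: largest open inside A is {s} (from {}, {s})
cl via duality: int({r, p, q}) = {r, p, q}, so X∖{r, p, q} = {t, s}
cl∖int = {t}

int(A) = {s}
cl(A)  = {t, s}
∂A     = {t}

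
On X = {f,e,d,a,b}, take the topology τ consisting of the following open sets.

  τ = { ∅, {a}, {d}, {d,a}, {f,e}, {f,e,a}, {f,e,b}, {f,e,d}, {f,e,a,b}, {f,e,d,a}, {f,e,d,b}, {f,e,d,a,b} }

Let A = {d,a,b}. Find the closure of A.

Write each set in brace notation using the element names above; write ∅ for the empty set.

complement {f,e}; its interior {f,e}; cl(A) = X∖{f,e} = {d,a,b}

{d,a,b}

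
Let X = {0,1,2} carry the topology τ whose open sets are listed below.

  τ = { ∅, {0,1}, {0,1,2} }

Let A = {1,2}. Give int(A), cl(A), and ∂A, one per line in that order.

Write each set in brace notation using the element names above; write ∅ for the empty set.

opens ⊆ A: ∅; union → int = ∅
complement {0}; its interior ∅; cl(A) = X∖∅ = {0,1,2}
boundary = {0,1,2} ∖ ∅ = {0,1,2}

int(A) = ∅
cl(A)  = {0,1,2}
∂A     = {0,1,2}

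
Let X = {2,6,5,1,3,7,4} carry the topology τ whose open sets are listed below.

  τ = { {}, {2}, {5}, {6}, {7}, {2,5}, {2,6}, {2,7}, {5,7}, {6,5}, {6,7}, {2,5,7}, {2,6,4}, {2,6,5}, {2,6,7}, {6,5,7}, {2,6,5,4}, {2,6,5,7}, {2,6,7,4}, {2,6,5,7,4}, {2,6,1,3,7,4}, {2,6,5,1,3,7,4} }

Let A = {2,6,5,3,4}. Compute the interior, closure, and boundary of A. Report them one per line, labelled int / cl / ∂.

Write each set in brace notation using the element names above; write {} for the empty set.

opens ⊆ A: {}, {6}, {2}, {5}, {2,5}, {6,5}, {2,6}, {2,6,5}, {2,6,4}, {2,6,5,4}; union → int = {2,6,5,4}
complement {1,7}; its interior {7}; cl(A) = X∖{7} = {2,6,5,1,3,4}
boundary = {2,6,5,1,3,4} ∖ {2,6,5,4} = {1,3}

int(A) = {2,6,5,4}
cl(A)  = {2,6,5,1,3,4}
∂A     = {1,3}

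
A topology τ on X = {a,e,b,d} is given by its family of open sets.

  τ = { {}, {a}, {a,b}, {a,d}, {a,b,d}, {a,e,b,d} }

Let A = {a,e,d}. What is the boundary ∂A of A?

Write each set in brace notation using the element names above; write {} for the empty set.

{e,b}

open subsets of A: {}, {a}, {a,d}; so int(A) = {a,d}
closure: X∖int(X∖A) = X∖{} = {a,e,b,d}
∂A = {a,e,b,d} minus {a,d} = {e,b}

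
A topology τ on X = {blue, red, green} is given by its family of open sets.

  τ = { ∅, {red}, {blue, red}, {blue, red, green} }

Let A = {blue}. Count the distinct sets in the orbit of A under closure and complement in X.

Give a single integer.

6

cl via duality: int({red, green}) = {red}, so X∖{red} = {blue, green}
Write k for closure, c for complement:
  1. A     = {blue}
  2. kA    = {blue, green}
  3. cA    = {red, green}
  4. ckA   = {red}
  5. kcA   = {blue, red, green}
  6. ckcA  = ∅
applying k or c yields no new set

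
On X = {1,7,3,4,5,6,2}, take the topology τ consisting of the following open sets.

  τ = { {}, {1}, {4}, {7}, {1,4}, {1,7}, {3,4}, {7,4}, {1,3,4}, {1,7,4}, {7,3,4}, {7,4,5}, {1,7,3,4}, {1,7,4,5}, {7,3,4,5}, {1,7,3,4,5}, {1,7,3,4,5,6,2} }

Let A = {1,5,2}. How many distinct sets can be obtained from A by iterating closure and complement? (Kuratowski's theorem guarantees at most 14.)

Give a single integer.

8

complement {7,3,4,6}; its interior {7,3,4}; cl(A) = X∖{7,3,4} = {1,5,6,2}
With k = closure, c = complement:
  1. A     = {1,5,2}
  2. kA    = {1,5,6,2}
  3. cA    = {7,3,4,6}
  4. ckA   = {7,3,4}
  5. kcA   = {7,3,4,5,6,2}
  6. ckcA  = {1}
  7. kckcA = {1,6,2}
  8. ckckcA = {7,3,4,5}
k, c of each give nothing new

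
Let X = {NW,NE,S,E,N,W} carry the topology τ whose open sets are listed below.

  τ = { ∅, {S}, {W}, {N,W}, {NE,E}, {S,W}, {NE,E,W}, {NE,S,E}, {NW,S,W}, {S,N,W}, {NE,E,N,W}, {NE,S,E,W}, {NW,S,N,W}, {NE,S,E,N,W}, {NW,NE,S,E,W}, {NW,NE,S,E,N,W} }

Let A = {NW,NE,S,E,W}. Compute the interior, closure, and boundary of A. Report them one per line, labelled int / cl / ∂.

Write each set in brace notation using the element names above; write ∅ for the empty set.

int(A) = {NW,NE,S,E,W}
cl(A)  = {NW,NE,S,E,N,W}
∂A     = {N}

open subsets of A: ∅, {S}, {W}, {NE,E}, {S,W}, {NE,E,W}, {NE,S,E}, {NW,S,W}, {NE,S,E,W}, {NW,NE,S,E,W}; so int(A) = {NW,NE,S,E,W}
closure: X∖int(X∖A) = X∖∅ = {NW,NE,S,E,N,W}
∂A = {NW,NE,S,E,N,W} minus {NW,NE,S,E,W} = {N}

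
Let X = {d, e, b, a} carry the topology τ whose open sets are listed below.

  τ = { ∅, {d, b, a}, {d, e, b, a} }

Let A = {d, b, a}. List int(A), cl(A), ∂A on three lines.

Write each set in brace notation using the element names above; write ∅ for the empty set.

U open, U⊆A: ∅, {d, b, a}. int(A) = ⋃ = {d, b, a}
X∖A={e}, int(X∖A)=∅, hence cl(A)={d, e, b, a}
∂A: remove int from cl → {e}

int(A) = {d, b, a}
cl(A)  = {d, e, b, a}
∂A     = {e}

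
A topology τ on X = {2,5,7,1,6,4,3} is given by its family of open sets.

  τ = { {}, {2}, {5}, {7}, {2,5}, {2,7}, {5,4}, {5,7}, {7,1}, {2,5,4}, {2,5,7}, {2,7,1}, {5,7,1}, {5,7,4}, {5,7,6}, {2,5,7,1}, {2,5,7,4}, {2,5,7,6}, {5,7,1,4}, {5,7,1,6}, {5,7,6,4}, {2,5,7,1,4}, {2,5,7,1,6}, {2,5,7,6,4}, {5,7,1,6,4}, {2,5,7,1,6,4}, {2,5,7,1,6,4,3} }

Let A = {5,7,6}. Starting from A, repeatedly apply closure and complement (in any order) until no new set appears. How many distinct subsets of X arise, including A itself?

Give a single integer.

6

complement {2,1,4,3}; its interior {2}; cl(A) = X∖{2} = {5,7,1,6,4,3}
With k = closure, c = complement:
  1. A     = {5,7,6}
  2. kA    = {5,7,1,6,4,3}
  3. cA    = {2,1,4,3}
  4. ckA   = {2}
  5. kckA  = {2,3}
  6. ckckA = {5,7,1,6,4}
k, c of each give nothing new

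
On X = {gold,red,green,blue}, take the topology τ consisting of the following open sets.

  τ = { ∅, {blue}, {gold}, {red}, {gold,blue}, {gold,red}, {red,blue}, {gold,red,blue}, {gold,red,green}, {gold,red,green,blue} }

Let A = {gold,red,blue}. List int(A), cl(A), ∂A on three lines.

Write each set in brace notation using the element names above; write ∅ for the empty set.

U open, U⊆A: ∅, {red}, {gold}, {blue}, {gold,blue}, {gold,red}, {red,blue}, {gold,red,blue}. int(A) = ⋃ = {gold,red,blue}
X∖A={green}, int(X∖A)=∅, hence cl(A)={gold,red,green,blue}
∂A: remove int from cl → {green}

int(A) = {gold,red,blue}
cl(A)  = {gold,red,green,blue}
∂A     = {green}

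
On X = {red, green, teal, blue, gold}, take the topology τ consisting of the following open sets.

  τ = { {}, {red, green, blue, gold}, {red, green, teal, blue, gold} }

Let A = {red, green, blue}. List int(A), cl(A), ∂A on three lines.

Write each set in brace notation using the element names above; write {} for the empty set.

opens ⊆ A: {}; union → int = {}
complement {teal, gold}; its interior {}; cl(A) = X∖{} = {red, green, teal, blue, gold}
boundary = {red, green, teal, blue, gold} ∖ {} = {red, green, teal, blue, gold}

int(A) = {}
cl(A)  = {red, green, teal, blue, gold}
∂A     = {red, green, teal, blue, gold}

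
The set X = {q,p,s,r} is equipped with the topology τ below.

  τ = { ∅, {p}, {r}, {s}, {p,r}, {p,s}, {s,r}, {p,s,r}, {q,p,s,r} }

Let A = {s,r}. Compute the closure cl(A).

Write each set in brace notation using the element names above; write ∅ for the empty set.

closure: X∖int(X∖A) = X∖{p} = {q,s,r}

{q,s,r}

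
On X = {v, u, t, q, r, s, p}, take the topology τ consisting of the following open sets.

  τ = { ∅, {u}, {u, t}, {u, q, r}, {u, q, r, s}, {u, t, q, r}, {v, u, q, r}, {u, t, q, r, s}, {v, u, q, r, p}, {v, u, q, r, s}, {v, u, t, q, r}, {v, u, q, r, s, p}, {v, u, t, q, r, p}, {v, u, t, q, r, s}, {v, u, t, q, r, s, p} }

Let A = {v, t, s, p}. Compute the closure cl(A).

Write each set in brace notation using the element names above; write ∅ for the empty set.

X∖A={u, q, r}, int(X∖A)={u, q, r}, hence cl(A)={v, t, s, p}

{v, t, s, p}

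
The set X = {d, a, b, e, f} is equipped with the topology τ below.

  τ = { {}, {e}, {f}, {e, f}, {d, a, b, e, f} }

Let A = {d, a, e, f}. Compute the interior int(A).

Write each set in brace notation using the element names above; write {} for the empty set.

{e, f}

interior: largest open inside A is {e, f} (from {}, {f}, {e}, {e, f})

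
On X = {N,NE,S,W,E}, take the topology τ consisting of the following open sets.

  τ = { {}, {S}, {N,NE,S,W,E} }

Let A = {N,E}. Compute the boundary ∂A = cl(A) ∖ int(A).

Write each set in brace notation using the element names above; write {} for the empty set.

U open, U⊆A: {}. int(A) = ⋃ = {}
X∖A={NE,S,W}, int(X∖A)={S}, hence cl(A)={N,NE,W,E}
∂A: remove int from cl → {N,NE,W,E}

{N,NE,W,E}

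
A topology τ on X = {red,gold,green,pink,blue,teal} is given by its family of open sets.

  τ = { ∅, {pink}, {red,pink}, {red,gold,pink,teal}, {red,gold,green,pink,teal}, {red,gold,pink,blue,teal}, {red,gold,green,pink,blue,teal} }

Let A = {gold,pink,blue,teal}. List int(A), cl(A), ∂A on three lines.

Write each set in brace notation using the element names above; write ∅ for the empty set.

opens ⊆ A: ∅, {pink}; union → int = {pink}
complement {red,green}; its interior ∅; cl(A) = X∖∅ = {red,gold,green,pink,blue,teal}
boundary = {red,gold,green,pink,blue,teal} ∖ {pink} = {red,gold,green,blue,teal}

int(A) = {pink}
cl(A)  = {red,gold,green,pink,blue,teal}
∂A     = {red,gold,green,blue,teal}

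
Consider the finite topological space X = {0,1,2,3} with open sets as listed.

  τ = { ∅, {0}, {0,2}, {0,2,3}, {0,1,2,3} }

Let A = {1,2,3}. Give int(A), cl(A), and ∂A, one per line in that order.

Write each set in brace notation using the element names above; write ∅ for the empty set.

int(A) = ∅
cl(A)  = {1,2,3}
∂A     = {1,2,3}

U open, U⊆A: ∅. int(A) = ⋃ = ∅
X∖A={0}, int(X∖A)={0}, hence cl(A)={1,2,3}
∂A: remove int from cl → {1,2,3}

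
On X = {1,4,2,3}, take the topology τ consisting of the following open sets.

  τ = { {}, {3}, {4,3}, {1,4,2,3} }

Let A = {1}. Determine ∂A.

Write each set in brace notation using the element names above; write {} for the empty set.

opens ⊆ A: {}; union → int = {}
complement {4,2,3}; its interior {4,3}; cl(A) = X∖{4,3} = {1,2}
boundary = {1,2} ∖ {} = {1,2}

{1,2}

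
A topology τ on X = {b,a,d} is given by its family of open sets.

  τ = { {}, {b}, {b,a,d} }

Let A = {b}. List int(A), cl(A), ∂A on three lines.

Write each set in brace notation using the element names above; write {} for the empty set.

interior: largest open inside A is {b} (from {}, {b})
cl via duality: int({a,d}) = {}, so X∖{} = {b,a,d}
cl∖int = {a,d}

int(A) = {b}
cl(A)  = {b,a,d}
∂A     = {a,d}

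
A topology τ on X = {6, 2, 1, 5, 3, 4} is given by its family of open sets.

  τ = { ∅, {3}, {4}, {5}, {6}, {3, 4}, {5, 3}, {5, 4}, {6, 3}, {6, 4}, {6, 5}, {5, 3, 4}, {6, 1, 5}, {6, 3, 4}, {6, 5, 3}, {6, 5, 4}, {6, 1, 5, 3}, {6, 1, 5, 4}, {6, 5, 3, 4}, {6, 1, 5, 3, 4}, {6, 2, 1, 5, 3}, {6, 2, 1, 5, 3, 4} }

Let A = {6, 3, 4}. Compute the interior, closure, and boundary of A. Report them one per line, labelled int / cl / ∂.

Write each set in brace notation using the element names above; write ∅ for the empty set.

int(A) = {6, 3, 4}
cl(A)  = {6, 2, 1, 3, 4}
∂A     = {2, 1}

opens ⊆ A: ∅, {6}, {4}, {3}, {3, 4}, {6, 3}, {6, 4}, {6, 3, 4}; union → int = {6, 3, 4}
complement {2, 1, 5}; its interior {5}; cl(A) = X∖{5} = {6, 2, 1, 3, 4}
boundary = {6, 2, 1, 3, 4} ∖ {6, 3, 4} = {2, 1}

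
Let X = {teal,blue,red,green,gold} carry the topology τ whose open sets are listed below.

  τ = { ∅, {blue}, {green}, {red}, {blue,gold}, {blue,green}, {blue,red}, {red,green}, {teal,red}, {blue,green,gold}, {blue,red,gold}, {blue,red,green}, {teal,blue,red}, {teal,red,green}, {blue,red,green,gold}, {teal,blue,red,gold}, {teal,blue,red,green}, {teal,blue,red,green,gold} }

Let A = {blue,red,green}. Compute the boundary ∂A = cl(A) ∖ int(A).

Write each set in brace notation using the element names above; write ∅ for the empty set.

{teal,gold}

U open, U⊆A: ∅, {green}, {red}, {blue}, {blue,green}, {red,green}, {blue,red}, {blue,red,green}. int(A) = ⋃ = {blue,red,green}
X∖A={teal,gold}, int(X∖A)=∅, hence cl(A)={teal,blue,red,green,gold}
∂A: remove int from cl → {teal,gold}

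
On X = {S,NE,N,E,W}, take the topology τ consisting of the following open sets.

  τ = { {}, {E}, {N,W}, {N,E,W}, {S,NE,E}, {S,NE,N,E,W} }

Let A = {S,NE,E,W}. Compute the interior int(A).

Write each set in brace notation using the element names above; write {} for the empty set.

opens ⊆ A: {}, {E}, {S,NE,E}; union → int = {S,NE,E}

{S,NE,E}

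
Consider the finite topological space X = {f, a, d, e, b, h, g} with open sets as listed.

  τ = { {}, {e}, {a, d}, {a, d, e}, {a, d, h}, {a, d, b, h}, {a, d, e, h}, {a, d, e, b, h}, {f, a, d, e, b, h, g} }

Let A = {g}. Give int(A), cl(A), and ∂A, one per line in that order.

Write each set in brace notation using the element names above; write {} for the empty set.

opens ⊆ A: {}; union → int = {}
complement {f, a, d, e, b, h}; its interior {a, d, e, b, h}; cl(A) = X∖{a, d, e, b, h} = {f, g}
boundary = {f, g} ∖ {} = {f, g}

int(A) = {}
cl(A)  = {f, g}
∂A     = {f, g}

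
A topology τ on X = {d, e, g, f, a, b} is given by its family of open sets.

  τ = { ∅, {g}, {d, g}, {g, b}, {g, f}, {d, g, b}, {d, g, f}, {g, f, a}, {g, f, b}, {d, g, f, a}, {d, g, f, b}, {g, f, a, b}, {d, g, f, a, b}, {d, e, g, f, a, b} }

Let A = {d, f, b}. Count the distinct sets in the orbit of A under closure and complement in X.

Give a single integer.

cl via duality: int({e, g, a}) = {g}, so X∖{g} = {d, e, f, a, b}
Write k for closure, c for complement:
  1. A     = {d, f, b}
  2. kA    = {d, e, f, a, b}
  3. cA    = {e, g, a}
  4. ckA   = {g}
  5. kcA   = {d, e, g, f, a, b}
  6. ckcA  = ∅
applying k or c yields no new set

6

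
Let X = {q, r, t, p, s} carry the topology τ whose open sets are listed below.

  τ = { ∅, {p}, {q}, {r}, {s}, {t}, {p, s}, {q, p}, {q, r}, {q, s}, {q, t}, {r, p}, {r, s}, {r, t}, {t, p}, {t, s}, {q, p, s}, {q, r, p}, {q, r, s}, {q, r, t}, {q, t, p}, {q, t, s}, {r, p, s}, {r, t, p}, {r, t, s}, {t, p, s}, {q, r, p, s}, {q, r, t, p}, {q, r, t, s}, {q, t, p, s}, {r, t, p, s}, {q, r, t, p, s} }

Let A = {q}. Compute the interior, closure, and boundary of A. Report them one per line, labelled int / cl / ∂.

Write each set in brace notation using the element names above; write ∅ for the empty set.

int(A) = {q}
cl(A)  = {q}
∂A     = ∅

open subsets of A: ∅, {q}; so int(A) = {q}
closure: X∖int(X∖A) = X∖{r, t, p, s} = {q}
∂A = {q} minus {q} = ∅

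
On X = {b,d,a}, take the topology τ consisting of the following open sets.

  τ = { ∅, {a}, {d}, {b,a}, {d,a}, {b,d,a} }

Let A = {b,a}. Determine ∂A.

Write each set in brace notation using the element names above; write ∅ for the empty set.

interior: largest open inside A is {b,a} (from ∅, {a}, {b,a})
cl via duality: int({d}) = {d}, so X∖{d} = {b,a}
cl∖int = ∅

∅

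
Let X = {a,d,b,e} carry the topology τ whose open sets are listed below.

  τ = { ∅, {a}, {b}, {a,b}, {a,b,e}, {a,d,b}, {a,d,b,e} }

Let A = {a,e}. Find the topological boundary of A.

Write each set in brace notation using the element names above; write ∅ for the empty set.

{d,e}

U open, U⊆A: ∅, {a}. int(A) = ⋃ = {a}
X∖A={d,b}, int(X∖A)={b}, hence cl(A)={a,d,e}
∂A: remove int from cl → {d,e}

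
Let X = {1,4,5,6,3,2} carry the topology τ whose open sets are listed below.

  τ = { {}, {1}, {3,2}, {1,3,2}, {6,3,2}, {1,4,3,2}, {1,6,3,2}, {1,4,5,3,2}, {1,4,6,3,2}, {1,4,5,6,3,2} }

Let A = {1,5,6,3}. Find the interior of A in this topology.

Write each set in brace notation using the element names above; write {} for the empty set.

{1}

interior: largest open inside A is {1} (from {}, {1})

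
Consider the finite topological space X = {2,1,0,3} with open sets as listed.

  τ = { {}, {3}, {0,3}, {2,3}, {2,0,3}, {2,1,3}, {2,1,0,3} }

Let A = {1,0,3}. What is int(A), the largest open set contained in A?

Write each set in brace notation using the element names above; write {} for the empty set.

{0,3}

interior: largest open inside A is {0,3} (from {}, {3}, {0,3})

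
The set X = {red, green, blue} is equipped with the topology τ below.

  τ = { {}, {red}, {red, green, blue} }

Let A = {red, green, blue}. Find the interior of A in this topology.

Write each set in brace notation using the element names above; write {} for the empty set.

interior: largest open inside A is {red, green, blue} (from {}, {red}, {red, green, blue})

{red, green, blue}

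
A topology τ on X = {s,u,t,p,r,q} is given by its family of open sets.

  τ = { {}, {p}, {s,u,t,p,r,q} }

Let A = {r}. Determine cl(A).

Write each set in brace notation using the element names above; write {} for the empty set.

complement {s,u,t,p,q}; its interior {p}; cl(A) = X∖{p} = {s,u,t,r,q}

{s,u,t,r,q}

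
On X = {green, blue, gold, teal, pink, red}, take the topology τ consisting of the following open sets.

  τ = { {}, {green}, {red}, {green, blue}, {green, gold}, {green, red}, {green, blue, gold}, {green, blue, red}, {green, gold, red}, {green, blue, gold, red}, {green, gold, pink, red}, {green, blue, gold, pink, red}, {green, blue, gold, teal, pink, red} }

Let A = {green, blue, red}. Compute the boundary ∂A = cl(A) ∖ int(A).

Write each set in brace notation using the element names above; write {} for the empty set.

{gold, teal, pink}

opens ⊆ A: {}, {red}, {green}, {green, blue}, {green, red}, {green, blue, red}; union → int = {green, blue, red}
complement {gold, teal, pink}; its interior {}; cl(A) = X∖{} = {green, blue, gold, teal, pink, red}
boundary = {green, blue, gold, teal, pink, red} ∖ {green, blue, red} = {gold, teal, pink}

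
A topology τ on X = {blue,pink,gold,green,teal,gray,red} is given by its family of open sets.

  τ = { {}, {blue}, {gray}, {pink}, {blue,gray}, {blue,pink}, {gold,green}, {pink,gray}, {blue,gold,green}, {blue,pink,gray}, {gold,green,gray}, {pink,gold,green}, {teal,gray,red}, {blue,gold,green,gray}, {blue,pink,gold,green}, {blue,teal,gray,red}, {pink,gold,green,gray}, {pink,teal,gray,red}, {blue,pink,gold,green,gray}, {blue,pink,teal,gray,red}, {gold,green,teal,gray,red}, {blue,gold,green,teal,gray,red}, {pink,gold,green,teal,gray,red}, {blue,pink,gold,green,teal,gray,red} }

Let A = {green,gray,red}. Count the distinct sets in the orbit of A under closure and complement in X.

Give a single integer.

8

closure: X∖int(X∖A) = X∖{blue,pink} = {gold,green,teal,gray,red}
Let k=closure and c=complement:
  1. A     = {green,gray,red}
  2. kA    = {gold,green,teal,gray,red}
  3. cA    = {blue,pink,gold,teal}
  4. ckA   = {blue,pink}
  5. kcA   = {blue,pink,gold,green,teal,red}
  6. ckcA  = {gray}
  7. kckcA = {teal,gray,red}
  8. ckckcA = {blue,pink,gold,green}
— saturated at 8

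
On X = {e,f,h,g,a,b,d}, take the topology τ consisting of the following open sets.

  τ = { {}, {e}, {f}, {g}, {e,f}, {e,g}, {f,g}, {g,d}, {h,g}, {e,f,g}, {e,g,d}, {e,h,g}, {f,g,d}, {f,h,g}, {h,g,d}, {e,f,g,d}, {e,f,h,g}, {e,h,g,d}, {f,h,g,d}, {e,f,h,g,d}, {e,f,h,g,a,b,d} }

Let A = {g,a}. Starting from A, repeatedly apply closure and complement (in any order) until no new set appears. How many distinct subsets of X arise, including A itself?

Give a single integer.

closure: X∖int(X∖A) = X∖{e,f} = {h,g,a,b,d}
Let k=closure and c=complement:
  1. A     = {g,a}
  2. kA    = {h,g,a,b,d}
  3. cA    = {e,f,h,b,d}
  4. ckA   = {e,f}
  5. kcA   = {e,f,h,a,b,d}
  6. kckA  = {e,f,a,b}
  7. ckcA  = {g}
  8. ckckA = {h,g,d}
— saturated at 8

8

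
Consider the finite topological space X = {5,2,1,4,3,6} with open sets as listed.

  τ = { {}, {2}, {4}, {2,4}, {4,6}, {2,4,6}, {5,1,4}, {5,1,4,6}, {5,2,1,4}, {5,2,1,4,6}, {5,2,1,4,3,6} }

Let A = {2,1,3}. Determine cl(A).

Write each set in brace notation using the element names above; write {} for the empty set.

{5,2,1,3}

complement {5,4,6}; its interior {4,6}; cl(A) = X∖{4,6} = {5,2,1,3}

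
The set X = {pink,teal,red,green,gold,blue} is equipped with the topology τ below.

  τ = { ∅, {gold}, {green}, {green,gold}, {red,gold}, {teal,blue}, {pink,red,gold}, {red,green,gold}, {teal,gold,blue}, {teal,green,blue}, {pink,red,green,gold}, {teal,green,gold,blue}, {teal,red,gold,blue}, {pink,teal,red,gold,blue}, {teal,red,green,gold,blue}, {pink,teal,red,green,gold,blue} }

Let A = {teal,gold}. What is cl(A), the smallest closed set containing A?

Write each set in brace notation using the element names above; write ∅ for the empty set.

X∖A={pink,red,green,blue}, int(X∖A)={green}, hence cl(A)={pink,teal,red,gold,blue}

{pink,teal,red,gold,blue}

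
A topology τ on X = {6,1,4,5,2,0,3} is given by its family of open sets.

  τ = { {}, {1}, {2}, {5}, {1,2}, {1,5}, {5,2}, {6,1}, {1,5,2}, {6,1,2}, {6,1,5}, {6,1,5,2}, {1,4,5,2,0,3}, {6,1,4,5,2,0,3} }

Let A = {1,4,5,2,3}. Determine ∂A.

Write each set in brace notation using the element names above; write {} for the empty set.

{6,4,0,3}

interior: largest open inside A is {1,5,2} (from {}, {2}, {5}, {1}, {1,2}, {1,5}, {5,2}, {1,5,2})
cl via duality: int({6,0}) = {}, so X∖{} = {6,1,4,5,2,0,3}
cl∖int = {6,4,0,3}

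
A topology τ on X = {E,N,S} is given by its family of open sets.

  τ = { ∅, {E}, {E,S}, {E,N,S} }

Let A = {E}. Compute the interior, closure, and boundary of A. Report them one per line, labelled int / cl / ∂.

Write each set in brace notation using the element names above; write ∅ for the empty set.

opens ⊆ A: ∅, {E}; union → int = {E}
complement {N,S}; its interior ∅; cl(A) = X∖∅ = {E,N,S}
boundary = {E,N,S} ∖ {E} = {N,S}

int(A) = {E}
cl(A)  = {E,N,S}
∂A     = {N,S}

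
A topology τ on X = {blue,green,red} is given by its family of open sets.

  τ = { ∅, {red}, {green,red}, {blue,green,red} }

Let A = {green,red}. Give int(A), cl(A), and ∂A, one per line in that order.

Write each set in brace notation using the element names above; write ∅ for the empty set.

int(A) = {green,red}
cl(A)  = {blue,green,red}
∂A     = {blue}

opens ⊆ A: ∅, {red}, {green,red}; union → int = {green,red}
complement {blue}; its interior ∅; cl(A) = X∖∅ = {blue,green,red}
boundary = {blue,green,red} ∖ {green,red} = {blue}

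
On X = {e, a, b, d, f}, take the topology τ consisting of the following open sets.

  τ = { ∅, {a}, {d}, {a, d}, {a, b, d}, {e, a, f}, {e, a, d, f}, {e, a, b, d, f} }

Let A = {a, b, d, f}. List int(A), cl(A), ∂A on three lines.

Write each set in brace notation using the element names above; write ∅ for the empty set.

interior: largest open inside A is {a, b, d} (from ∅, {d}, {a}, {a, d}, {a, b, d})
cl via duality: int({e}) = ∅, so X∖∅ = {e, a, b, d, f}
cl∖int = {e, f}

int(A) = {a, b, d}
cl(A)  = {e, a, b, d, f}
∂A     = {e, f}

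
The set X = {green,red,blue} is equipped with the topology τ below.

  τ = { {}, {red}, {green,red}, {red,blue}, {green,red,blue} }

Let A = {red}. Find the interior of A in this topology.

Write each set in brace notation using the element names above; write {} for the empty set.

U open, U⊆A: {}, {red}. int(A) = ⋃ = {red}

{red}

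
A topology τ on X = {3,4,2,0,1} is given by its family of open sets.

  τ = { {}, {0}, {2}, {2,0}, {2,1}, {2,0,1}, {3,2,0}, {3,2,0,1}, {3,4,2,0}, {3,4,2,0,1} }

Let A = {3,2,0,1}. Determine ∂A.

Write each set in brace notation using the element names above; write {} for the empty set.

{4}

opens ⊆ A: {}, {0}, {2}, {2,1}, {2,0}, {2,0,1}, {3,2,0}, {3,2,0,1}; union → int = {3,2,0,1}
complement {4}; its interior {}; cl(A) = X∖{} = {3,4,2,0,1}
boundary = {3,4,2,0,1} ∖ {3,2,0,1} = {4}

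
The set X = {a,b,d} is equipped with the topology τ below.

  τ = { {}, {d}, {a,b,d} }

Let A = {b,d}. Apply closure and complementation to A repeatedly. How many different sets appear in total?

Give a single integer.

cl via duality: int({a}) = {}, so X∖{} = {a,b,d}
Write k for closure, c for complement:
  1. A     = {b,d}
  2. kA    = {a,b,d}
  3. cA    = {a}
  4. ckA   = {}
  5. kcA   = {a,b}
  6. ckcA  = {d}
applying k or c yields no new set

6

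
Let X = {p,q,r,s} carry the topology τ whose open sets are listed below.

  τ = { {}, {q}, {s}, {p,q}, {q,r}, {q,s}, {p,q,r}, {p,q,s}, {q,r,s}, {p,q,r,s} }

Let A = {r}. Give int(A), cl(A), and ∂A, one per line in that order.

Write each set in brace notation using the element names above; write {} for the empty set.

opens ⊆ A: {}; union → int = {}
complement {p,q,s}; its interior {p,q,s}; cl(A) = X∖{p,q,s} = {r}
boundary = {r} ∖ {} = {r}

int(A) = {}
cl(A)  = {r}
∂A     = {r}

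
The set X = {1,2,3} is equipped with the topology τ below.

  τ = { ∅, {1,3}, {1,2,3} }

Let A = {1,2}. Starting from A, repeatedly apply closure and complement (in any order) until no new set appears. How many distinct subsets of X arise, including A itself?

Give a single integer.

4

complement {3}; its interior ∅; cl(A) = X∖∅ = {1,2,3}
With k = closure, c = complement:
  1. A     = {1,2}
  2. kA    = {1,2,3}
  3. cA    = {3}
  4. ckA   = ∅
k, c of each give nothing new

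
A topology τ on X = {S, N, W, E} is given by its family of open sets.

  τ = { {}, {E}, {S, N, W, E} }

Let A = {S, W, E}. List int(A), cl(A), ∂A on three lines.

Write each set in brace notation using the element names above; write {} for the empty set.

int(A) = {E}
cl(A)  = {S, N, W, E}
∂A     = {S, N, W}

U open, U⊆A: {}, {E}. int(A) = ⋃ = {E}
X∖A={N}, int(X∖A)={}, hence cl(A)={S, N, W, E}
∂A: remove int from cl → {S, N, W}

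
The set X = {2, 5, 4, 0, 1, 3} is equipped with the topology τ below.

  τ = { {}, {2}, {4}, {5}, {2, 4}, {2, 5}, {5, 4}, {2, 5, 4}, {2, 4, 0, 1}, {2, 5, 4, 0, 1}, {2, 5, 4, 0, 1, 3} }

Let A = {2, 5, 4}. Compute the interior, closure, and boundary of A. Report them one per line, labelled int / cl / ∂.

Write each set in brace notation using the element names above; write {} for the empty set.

open subsets of A: {}, {4}, {2}, {5}, {2, 4}, {2, 5}, {5, 4}, {2, 5, 4}; so int(A) = {2, 5, 4}
closure: X∖int(X∖A) = X∖{} = {2, 5, 4, 0, 1, 3}
∂A = {2, 5, 4, 0, 1, 3} minus {2, 5, 4} = {0, 1, 3}

int(A) = {2, 5, 4}
cl(A)  = {2, 5, 4, 0, 1, 3}
∂A     = {0, 1, 3}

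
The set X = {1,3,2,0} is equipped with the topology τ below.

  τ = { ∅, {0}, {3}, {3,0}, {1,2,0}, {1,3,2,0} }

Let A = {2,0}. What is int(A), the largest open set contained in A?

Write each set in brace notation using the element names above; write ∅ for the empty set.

opens ⊆ A: ∅, {0}; union → int = {0}

{0}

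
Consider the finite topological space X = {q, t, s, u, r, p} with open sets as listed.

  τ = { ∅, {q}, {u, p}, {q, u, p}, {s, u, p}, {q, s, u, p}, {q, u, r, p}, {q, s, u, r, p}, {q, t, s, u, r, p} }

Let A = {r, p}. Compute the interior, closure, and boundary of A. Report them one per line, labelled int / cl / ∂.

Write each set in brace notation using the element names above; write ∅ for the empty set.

open subsets of A: ∅; so int(A) = ∅
closure: X∖int(X∖A) = X∖{q} = {t, s, u, r, p}
∂A = {t, s, u, r, p} minus ∅ = {t, s, u, r, p}

int(A) = ∅
cl(A)  = {t, s, u, r, p}
∂A     = {t, s, u, r, p}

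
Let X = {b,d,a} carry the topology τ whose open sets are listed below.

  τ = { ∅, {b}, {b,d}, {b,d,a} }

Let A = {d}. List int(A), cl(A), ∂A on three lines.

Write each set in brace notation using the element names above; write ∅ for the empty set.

opens ⊆ A: ∅; union → int = ∅
complement {b,a}; its interior {b}; cl(A) = X∖{b} = {d,a}
boundary = {d,a} ∖ ∅ = {d,a}

int(A) = ∅
cl(A)  = {d,a}
∂A     = {d,a}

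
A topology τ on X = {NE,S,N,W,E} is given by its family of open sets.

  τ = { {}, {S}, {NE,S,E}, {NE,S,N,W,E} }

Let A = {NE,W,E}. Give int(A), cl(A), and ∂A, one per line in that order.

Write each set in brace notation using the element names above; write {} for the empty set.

int(A) = {}
cl(A)  = {NE,N,W,E}
∂A     = {NE,N,W,E}

open subsets of A: {}; so int(A) = {}
closure: X∖int(X∖A) = X∖{S} = {NE,N,W,E}
∂A = {NE,N,W,E} minus {} = {NE,N,W,E}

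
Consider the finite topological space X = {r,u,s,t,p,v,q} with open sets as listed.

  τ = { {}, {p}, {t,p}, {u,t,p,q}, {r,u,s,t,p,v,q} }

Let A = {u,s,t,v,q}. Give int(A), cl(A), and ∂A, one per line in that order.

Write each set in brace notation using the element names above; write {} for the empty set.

interior: largest open inside A is {} (from {})
cl via duality: int({r,p}) = {p}, so X∖{p} = {r,u,s,t,v,q}
cl∖int = {r,u,s,t,v,q}

int(A) = {}
cl(A)  = {r,u,s,t,v,q}
∂A     = {r,u,s,t,v,q}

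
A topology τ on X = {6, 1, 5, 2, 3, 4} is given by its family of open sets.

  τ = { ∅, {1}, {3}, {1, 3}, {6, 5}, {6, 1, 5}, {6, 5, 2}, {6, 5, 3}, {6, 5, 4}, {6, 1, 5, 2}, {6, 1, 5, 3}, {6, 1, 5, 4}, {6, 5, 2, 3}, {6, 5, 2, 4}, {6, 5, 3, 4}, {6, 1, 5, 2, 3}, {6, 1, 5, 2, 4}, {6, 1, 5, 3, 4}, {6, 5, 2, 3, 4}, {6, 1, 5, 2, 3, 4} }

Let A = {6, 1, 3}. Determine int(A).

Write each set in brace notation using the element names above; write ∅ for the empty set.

{1, 3}

open subsets of A: ∅, {1}, {3}, {1, 3}; so int(A) = {1, 3}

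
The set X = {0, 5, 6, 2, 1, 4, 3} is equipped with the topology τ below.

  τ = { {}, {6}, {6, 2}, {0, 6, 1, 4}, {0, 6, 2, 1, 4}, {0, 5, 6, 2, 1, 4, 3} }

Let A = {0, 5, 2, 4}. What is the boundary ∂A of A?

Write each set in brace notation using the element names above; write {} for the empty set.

U open, U⊆A: {}. int(A) = ⋃ = {}
X∖A={6, 1, 3}, int(X∖A)={6}, hence cl(A)={0, 5, 2, 1, 4, 3}
∂A: remove int from cl → {0, 5, 2, 1, 4, 3}

{0, 5, 2, 1, 4, 3}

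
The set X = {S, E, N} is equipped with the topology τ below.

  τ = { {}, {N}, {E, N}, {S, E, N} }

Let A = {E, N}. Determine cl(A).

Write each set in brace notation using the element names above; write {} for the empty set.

{S, E, N}

closure: X∖int(X∖A) = X∖{} = {S, E, N}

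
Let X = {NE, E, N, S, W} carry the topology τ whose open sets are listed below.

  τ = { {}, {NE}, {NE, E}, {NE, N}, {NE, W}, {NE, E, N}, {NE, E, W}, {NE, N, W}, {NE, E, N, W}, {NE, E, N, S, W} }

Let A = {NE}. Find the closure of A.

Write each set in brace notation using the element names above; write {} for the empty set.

{NE, E, N, S, W}

closure: X∖int(X∖A) = X∖{} = {NE, E, N, S, W}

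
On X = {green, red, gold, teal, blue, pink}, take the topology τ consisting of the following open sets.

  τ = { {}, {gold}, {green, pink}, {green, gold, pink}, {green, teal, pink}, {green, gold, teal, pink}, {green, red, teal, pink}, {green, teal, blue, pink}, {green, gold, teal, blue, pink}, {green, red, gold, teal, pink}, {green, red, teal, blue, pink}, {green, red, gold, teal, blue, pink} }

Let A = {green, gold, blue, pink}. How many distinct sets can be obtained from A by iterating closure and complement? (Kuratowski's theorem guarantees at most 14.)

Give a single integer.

6

X∖A={red, teal}, int(X∖A)={}, hence cl(A)={green, red, gold, teal, blue, pink}
Orbit (k=closure, c=complement):
  1. A     = {green, gold, blue, pink}
  2. kA    = {green, red, gold, teal, blue, pink}
  3. cA    = {red, teal}
  4. ckA   = {}
  5. kcA   = {red, teal, blue}
  6. ckcA  = {green, gold, pink}
(closed under both — stop)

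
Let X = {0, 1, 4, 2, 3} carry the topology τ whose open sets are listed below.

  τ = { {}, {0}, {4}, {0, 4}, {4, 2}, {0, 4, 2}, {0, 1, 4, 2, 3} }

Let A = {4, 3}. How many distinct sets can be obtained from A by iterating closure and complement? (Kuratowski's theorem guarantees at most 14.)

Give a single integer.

8

cl via duality: int({0, 1, 2}) = {0}, so X∖{0} = {1, 4, 2, 3}
Write k for closure, c for complement:
  1. A     = {4, 3}
  2. kA    = {1, 4, 2, 3}
  3. cA    = {0, 1, 2}
  4. ckA   = {0}
  5. kcA   = {0, 1, 2, 3}
  6. kckA  = {0, 1, 3}
  7. ckcA  = {4}
  8. ckckA = {4, 2}
applying k or c yields no new set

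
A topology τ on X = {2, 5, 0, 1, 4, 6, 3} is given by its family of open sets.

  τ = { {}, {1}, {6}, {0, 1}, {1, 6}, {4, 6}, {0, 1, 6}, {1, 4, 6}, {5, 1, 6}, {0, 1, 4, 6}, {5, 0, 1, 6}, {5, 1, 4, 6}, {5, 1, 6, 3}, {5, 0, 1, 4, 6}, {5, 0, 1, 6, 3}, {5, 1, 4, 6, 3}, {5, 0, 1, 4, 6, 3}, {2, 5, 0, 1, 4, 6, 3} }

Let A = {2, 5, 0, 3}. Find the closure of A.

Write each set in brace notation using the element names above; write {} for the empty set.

cl via duality: int({1, 4, 6}) = {1, 4, 6}, so X∖{1, 4, 6} = {2, 5, 0, 3}

{2, 5, 0, 3}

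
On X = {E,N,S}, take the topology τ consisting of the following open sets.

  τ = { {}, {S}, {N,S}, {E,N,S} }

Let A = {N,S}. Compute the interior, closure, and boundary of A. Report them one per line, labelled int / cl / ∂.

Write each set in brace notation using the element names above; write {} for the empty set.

U open, U⊆A: {}, {S}, {N,S}. int(A) = ⋃ = {N,S}
X∖A={E}, int(X∖A)={}, hence cl(A)={E,N,S}
∂A: remove int from cl → {E}

int(A) = {N,S}
cl(A)  = {E,N,S}
∂A     = {E}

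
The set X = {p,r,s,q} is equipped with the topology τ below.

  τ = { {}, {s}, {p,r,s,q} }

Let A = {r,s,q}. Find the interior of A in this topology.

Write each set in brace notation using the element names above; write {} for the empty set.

{s}

opens ⊆ A: {}, {s}; union → int = {s}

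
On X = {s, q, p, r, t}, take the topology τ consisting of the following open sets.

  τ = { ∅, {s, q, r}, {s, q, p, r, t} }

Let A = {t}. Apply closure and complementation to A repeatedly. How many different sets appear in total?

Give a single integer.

cl via duality: int({s, q, p, r}) = {s, q, r}, so X∖{s, q, r} = {p, t}
Write k for closure, c for complement:
  1. A     = {t}
  2. kA    = {p, t}
  3. cA    = {s, q, p, r}
  4. ckA   = {s, q, r}
  5. kcA   = {s, q, p, r, t}
  6. ckcA  = ∅
applying k or c yields no new set

6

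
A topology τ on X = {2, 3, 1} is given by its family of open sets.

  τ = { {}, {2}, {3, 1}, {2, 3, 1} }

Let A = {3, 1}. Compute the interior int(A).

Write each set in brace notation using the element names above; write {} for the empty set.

interior: largest open inside A is {3, 1} (from {}, {3, 1})

{3, 1}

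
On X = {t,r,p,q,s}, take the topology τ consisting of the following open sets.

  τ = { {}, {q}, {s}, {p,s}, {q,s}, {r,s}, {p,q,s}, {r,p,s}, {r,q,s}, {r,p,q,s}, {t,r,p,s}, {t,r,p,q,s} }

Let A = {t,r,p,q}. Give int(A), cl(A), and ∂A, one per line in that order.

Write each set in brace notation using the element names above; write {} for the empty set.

int(A) = {q}
cl(A)  = {t,r,p,q}
∂A     = {t,r,p}

open subsets of A: {}, {q}; so int(A) = {q}
closure: X∖int(X∖A) = X∖{s} = {t,r,p,q}
∂A = {t,r,p,q} minus {q} = {t,r,p}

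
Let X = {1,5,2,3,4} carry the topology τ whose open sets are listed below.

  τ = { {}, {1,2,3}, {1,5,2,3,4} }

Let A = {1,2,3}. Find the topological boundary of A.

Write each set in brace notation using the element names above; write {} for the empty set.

interior: largest open inside A is {1,2,3} (from {}, {1,2,3})
cl via duality: int({5,4}) = {}, so X∖{} = {1,5,2,3,4}
cl∖int = {5,4}

{5,4}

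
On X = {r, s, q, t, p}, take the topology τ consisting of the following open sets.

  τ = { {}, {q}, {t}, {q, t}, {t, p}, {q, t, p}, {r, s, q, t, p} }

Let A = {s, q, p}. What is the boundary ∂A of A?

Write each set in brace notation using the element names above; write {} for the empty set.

{r, s, p}

open subsets of A: {}, {q}; so int(A) = {q}
closure: X∖int(X∖A) = X∖{t} = {r, s, q, p}
∂A = {r, s, q, p} minus {q} = {r, s, p}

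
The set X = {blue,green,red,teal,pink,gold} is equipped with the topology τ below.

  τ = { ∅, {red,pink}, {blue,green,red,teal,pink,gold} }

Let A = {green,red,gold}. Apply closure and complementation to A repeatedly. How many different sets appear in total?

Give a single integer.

4

X∖A={blue,teal,pink}, int(X∖A)=∅, hence cl(A)={blue,green,red,teal,pink,gold}
Orbit (k=closure, c=complement):
  1. A     = {green,red,gold}
  2. kA    = {blue,green,red,teal,pink,gold}
  3. cA    = {blue,teal,pink}
  4. ckA   = ∅
(closed under both — stop)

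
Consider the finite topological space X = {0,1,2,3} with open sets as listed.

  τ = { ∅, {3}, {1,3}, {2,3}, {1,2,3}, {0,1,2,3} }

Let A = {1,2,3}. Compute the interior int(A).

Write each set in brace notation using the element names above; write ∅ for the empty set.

{1,2,3}

interior: largest open inside A is {1,2,3} (from ∅, {3}, {2,3}, {1,3}, {1,2,3})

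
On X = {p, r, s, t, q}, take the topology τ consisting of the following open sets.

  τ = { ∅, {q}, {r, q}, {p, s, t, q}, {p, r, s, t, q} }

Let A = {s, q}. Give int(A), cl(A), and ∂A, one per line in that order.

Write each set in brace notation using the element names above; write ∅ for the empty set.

U open, U⊆A: ∅, {q}. int(A) = ⋃ = {q}
X∖A={p, r, t}, int(X∖A)=∅, hence cl(A)={p, r, s, t, q}
∂A: remove int from cl → {p, r, s, t}

int(A) = {q}
cl(A)  = {p, r, s, t, q}
∂A     = {p, r, s, t}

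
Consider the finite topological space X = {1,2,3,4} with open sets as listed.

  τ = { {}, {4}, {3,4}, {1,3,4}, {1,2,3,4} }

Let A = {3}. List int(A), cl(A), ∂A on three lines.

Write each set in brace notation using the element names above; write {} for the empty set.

U open, U⊆A: {}. int(A) = ⋃ = {}
X∖A={1,2,4}, int(X∖A)={4}, hence cl(A)={1,2,3}
∂A: remove int from cl → {1,2,3}

int(A) = {}
cl(A)  = {1,2,3}
∂A     = {1,2,3}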